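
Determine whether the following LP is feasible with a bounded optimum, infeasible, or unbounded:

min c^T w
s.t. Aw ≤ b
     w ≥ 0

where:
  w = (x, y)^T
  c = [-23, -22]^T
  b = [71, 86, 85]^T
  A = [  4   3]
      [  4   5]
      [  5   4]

Feasible with a bounded optimal solution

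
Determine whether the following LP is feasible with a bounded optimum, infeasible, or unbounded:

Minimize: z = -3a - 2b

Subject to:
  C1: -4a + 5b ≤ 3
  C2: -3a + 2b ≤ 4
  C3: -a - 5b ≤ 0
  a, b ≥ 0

Unbounded (objective can decrease without bound)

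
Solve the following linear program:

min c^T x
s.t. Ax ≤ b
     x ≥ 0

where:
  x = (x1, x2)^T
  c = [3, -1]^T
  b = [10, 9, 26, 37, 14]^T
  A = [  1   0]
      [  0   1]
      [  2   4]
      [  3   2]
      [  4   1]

Evaluate the objective at each vertex of the feasible region:
  z(0, 0) = 0
  z(3.5, 0) = 10.5
  z(2.143, 5.429) = 1
  z(0, 6.5) = -6.5  ←
The minimum is at x1 = 0, x2 = 6.5.

x1 = 0, x2 = 6.5, z = -6.5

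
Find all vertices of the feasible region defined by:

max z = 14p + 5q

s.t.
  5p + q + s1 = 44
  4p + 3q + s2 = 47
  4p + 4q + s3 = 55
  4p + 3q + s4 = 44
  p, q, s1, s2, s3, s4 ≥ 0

(0, 0), (8.8, 0), (8, 4), (2.75, 11), (0, 13.75)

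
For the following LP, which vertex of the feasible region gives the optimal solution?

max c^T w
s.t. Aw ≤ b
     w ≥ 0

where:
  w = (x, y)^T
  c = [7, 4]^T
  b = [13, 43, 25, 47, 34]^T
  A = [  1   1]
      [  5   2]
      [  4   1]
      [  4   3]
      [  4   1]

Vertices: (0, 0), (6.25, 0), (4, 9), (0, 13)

Evaluate the objective at each vertex of the feasible region:
  z(0, 0) = 0
  z(6.25, 0) = 43.75
  z(4, 9) = 64  ←
  z(0, 13) = 52
The maximum is at x = 4, y = 9.

(4, 9)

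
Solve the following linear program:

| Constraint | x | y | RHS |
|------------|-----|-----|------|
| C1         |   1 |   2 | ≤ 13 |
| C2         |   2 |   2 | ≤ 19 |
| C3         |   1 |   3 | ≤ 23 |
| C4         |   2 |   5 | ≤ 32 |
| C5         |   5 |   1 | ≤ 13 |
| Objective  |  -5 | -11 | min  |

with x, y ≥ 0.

Evaluate the objective at each vertex of the feasible region:
  z(0, 0) = 0
  z(2.6, 0) = -13
  z(1.444, 5.778) = -70.78
  z(1, 6) = -71  ←
  z(0, 6.4) = -70.4
The minimum is at x = 1, y = 6.

x = 1, y = 6, z = -71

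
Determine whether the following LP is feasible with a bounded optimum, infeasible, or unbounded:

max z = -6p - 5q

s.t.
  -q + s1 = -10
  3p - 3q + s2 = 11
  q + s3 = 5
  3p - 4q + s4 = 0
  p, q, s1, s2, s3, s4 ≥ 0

Infeasible (no feasible solution exists)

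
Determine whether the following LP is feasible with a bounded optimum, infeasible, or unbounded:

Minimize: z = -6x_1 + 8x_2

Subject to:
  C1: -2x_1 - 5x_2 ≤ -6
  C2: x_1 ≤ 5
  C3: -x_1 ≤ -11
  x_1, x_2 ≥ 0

Infeasible (no feasible solution exists)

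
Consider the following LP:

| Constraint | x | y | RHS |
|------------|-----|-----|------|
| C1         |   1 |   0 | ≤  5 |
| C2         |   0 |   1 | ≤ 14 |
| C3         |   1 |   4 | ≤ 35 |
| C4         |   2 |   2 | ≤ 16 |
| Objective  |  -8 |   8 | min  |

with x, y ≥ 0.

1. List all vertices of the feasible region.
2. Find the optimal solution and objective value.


1. (0, 0), (5, 0), (5, 3), (0, 8)
2. x = 5, y = 0, z = -40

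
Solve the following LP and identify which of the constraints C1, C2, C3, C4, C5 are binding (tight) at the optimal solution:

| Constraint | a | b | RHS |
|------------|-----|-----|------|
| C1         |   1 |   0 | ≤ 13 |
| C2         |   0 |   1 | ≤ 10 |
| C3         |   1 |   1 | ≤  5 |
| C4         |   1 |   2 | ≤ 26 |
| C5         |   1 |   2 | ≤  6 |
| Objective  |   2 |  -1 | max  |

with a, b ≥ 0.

At a = 5, b = 0, compute slack b - a·x for each constraint:
  C1: 13 − 5 = 8  (slack)
  C2: 10 − 0 = 10  (slack)
  C3: 5 − 5 = 0  (binding)
  C4: 26 − 5 = 21  (slack)
  C5: 6 − 5 = 1  (slack)

Optimal: a = 5, b = 0
Binding: C3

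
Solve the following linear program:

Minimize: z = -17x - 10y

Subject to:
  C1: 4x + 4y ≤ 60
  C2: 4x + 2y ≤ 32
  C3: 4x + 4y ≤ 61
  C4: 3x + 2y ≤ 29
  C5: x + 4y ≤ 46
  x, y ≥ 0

Evaluate the objective at each vertex of the feasible region:
  z(0, 0) = 0
  z(8, 0) = -136
  z(3, 10) = -151  ←
  z(2.4, 10.9) = -149.8
  z(0, 11.5) = -115
The minimum is at x = 3, y = 10.

x = 3, y = 10, z = -151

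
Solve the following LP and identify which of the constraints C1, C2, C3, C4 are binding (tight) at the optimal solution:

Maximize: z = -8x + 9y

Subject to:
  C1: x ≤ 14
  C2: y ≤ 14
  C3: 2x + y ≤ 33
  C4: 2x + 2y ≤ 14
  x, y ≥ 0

At x = 0, y = 7, compute slack b - a·x for each constraint:
  C1: 14 − 0 = 14  (slack)
  C2: 14 − 7 = 7  (slack)
  C3: 33 − 7 = 26  (slack)
  C4: 14 − 14 = 0  (binding)

Optimal: x = 0, y = 7
Binding: C4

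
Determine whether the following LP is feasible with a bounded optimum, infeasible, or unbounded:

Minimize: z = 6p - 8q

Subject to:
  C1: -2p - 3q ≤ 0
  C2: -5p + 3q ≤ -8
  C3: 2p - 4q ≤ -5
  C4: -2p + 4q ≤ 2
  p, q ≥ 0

Infeasible (no feasible solution exists)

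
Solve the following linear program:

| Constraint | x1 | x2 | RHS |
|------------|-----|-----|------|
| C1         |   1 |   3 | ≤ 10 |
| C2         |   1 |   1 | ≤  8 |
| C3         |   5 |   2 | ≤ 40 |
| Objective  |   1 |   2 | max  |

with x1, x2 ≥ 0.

Evaluate the objective at each vertex of the feasible region:
  z(0, 0) = 0
  z(8, 0) = 8
  z(7, 1) = 9  ←
  z(0, 3.333) = 6.667
The maximum is at x1 = 7, x2 = 1.

x1 = 7, x2 = 1, z = 9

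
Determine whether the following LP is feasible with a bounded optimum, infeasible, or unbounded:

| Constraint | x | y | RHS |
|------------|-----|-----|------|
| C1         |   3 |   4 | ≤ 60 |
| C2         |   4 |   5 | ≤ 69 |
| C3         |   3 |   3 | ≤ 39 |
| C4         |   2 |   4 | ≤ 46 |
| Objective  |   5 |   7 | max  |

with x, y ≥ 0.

Feasible with a bounded optimal solution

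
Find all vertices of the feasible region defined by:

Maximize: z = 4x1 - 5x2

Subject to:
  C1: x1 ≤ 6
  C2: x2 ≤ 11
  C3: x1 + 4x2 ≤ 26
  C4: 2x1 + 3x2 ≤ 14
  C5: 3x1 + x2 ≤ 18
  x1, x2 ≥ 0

(0, 0), (6, 0), (5.714, 0.8571), (0, 4.667)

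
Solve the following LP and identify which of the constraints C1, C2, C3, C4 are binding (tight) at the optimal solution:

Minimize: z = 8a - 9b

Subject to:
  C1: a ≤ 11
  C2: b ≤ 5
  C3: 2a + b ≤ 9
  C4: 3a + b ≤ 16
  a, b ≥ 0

At a = 0, b = 5, compute slack b - a·x for each constraint:
  C1: 11 − 0 = 11  (slack)
  C2: 5 − 5 = 0  (binding)
  C3: 9 − 5 = 4  (slack)
  C4: 16 − 5 = 11  (slack)

Optimal: a = 0, b = 5
Binding: C2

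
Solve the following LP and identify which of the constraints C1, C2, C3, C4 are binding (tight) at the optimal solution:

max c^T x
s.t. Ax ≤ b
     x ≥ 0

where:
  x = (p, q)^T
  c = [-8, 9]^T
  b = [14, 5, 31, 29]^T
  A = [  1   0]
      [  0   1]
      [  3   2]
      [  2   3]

At p = 0, q = 5, compute slack b - a·x for each constraint:
  C1: 14 − 0 = 14  (slack)
  C2: 5 − 5 = 0  (binding)
  C3: 31 − 10 = 21  (slack)
  C4: 29 − 15 = 14  (slack)

Optimal: p = 0, q = 5
Binding: C2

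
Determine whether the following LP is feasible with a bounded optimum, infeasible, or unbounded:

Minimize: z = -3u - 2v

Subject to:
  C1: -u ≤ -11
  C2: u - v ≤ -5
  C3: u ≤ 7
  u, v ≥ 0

Infeasible (no feasible solution exists)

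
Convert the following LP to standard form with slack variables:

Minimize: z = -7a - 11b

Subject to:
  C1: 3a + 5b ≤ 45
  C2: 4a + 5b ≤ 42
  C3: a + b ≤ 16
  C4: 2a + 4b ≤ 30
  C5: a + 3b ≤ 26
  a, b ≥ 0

min z = -7a - 11b

s.t.
  3a + 5b + s1 = 45
  4a + 5b + s2 = 42
  a + b + s3 = 16
  2a + 4b + s4 = 30
  a + 3b + s5 = 26
  a, b, s1, s2, s3, s4, s5 ≥ 0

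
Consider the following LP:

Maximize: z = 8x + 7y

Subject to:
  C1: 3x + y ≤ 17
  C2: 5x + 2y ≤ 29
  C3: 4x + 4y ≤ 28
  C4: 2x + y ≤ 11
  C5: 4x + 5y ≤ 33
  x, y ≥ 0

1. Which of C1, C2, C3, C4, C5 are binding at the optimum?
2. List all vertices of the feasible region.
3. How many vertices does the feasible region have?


1. C3, C4
2. (0, 0), (5.5, 0), (4, 3), (2, 5), (0, 6.6)
3. 5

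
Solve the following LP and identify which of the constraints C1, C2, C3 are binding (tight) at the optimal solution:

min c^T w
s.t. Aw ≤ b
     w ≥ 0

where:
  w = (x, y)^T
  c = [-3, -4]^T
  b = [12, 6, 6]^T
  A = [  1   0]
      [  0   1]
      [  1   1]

At x = 0, y = 6, compute slack b - a·x for each constraint:
  C1: 12 − 0 = 12  (slack)
  C2: 6 − 6 = 0  (binding)
  C3: 6 − 6 = 0  (binding)

Optimal: x = 0, y = 6
Binding: C2, C3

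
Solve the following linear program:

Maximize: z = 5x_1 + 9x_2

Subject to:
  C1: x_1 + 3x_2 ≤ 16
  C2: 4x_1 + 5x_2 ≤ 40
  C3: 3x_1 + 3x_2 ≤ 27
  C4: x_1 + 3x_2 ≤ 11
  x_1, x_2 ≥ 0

Evaluate the objective at each vertex of the feasible region:
  z(0, 0) = 0
  z(9, 0) = 45
  z(8, 1) = 49  ←
  z(0, 3.667) = 33
The maximum is at x_1 = 8, x_2 = 1.

x_1 = 8, x_2 = 1, z = 49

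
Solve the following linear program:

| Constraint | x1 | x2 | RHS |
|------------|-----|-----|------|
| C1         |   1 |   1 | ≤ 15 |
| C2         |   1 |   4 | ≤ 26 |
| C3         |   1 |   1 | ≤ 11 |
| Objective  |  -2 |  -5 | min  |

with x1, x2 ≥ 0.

Evaluate the objective at each vertex of the feasible region:
  z(0, 0) = 0
  z(11, 0) = -22
  z(6, 5) = -37  ←
  z(0, 6.5) = -32.5
The minimum is at x1 = 6, x2 = 5.

x1 = 6, x2 = 5, z = -37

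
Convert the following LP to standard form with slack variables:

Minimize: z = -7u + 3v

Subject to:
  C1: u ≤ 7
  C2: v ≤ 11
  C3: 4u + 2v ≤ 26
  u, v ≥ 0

min z = -7u + 3v

s.t.
  u + s1 = 7
  v + s2 = 11
  4u + 2v + s3 = 26
  u, v, s1, s2, s3 ≥ 0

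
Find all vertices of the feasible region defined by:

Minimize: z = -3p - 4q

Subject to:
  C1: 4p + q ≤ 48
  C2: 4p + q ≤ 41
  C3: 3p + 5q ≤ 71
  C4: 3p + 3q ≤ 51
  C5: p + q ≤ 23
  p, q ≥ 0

(0, 0), (10.25, 0), (8, 9), (7, 10), (0, 14.2)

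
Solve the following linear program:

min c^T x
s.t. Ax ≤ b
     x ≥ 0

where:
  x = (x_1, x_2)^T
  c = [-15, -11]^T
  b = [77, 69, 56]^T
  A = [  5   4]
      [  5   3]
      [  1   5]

Evaluate the objective at each vertex of the feasible region:
  z(0, 0) = 0
  z(13.8, 0) = -207
  z(9, 8) = -223  ←
  z(7.667, 9.667) = -221.3
  z(0, 11.2) = -123.2
The minimum is at x_1 = 9, x_2 = 8.

x_1 = 9, x_2 = 8, z = -223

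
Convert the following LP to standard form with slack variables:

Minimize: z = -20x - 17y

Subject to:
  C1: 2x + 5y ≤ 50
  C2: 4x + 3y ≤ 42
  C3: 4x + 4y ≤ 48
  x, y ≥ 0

min z = -20x - 17y

s.t.
  2x + 5y + s1 = 50
  4x + 3y + s2 = 42
  4x + 4y + s3 = 48
  x, y, s1, s2, s3 ≥ 0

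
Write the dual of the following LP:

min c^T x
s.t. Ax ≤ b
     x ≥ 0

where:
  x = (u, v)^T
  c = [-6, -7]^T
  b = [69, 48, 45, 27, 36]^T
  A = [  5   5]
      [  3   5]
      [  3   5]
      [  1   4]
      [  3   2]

Primal min cᵀx s.t. Ax ≤ b, x ≥ 0  →  Dual max −bᵀy s.t. Aᵀy ≥ −c, y ≥ 0.

Maximize: z = -69y1 - 48y2 - 45y3 - 27y4 - 36y5

Subject to:
  5y1 + 3y2 + 3y3 + y4 + 3y5 ≥ 6
  5y1 + 5y2 + 5y3 + 4y4 + 2y5 ≥ 7
  y1, y2, y3, y4, y5 ≥ 0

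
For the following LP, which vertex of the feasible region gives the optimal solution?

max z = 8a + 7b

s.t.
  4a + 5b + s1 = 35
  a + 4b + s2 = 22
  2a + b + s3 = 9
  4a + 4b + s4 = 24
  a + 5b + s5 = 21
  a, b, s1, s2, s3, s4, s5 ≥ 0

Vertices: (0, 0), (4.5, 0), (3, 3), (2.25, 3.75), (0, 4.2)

Evaluate the objective at each vertex of the feasible region:
  z(0, 0) = 0
  z(4.5, 0) = 36
  z(3, 3) = 45  ←
  z(2.25, 3.75) = 44.25
  z(0, 4.2) = 29.4
The maximum is at a = 3, b = 3.

(3, 3)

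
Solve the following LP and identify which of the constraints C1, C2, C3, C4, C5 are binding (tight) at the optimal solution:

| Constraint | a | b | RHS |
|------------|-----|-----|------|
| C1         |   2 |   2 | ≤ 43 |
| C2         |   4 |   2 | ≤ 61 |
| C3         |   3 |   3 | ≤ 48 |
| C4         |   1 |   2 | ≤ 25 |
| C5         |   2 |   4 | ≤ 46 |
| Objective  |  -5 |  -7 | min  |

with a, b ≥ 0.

At a = 9, b = 7, compute slack b - a·x for each constraint:
  C1: 43 − 32 = 11  (slack)
  C2: 61 − 50 = 11  (slack)
  C3: 48 − 48 = 0  (binding)
  C4: 25 − 23 = 2  (slack)
  C5: 46 − 46 = 0  (binding)

Optimal: a = 9, b = 7
Binding: C3, C5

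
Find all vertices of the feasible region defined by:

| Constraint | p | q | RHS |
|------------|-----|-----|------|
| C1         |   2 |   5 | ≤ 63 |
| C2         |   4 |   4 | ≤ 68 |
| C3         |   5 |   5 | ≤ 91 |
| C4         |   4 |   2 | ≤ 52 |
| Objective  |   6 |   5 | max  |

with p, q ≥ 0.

(0, 0), (13, 0), (9, 8), (7.333, 9.667), (0, 12.6)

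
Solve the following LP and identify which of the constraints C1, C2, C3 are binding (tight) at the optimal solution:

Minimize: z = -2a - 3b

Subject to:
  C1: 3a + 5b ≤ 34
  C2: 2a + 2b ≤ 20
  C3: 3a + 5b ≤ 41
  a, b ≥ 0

At a = 8, b = 2, compute slack b - a·x for each constraint:
  C1: 34 − 34 = 0  (binding)
  C2: 20 − 20 = 0  (binding)
  C3: 41 − 34 = 7  (slack)

Optimal: a = 8, b = 2
Binding: C1, C2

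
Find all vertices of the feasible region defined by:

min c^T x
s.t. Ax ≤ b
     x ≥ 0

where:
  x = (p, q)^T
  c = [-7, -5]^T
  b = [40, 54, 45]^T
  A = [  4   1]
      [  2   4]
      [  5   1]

(0, 0), (9, 0), (7, 10), (0, 13.5)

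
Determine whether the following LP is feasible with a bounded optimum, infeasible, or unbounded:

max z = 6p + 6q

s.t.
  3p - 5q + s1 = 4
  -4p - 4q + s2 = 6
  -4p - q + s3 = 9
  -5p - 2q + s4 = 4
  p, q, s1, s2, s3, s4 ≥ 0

Unbounded (objective can increase without bound)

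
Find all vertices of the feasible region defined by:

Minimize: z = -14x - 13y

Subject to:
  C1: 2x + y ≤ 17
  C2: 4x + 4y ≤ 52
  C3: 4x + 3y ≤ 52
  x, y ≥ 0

(0, 0), (8.5, 0), (4, 9), (0, 13)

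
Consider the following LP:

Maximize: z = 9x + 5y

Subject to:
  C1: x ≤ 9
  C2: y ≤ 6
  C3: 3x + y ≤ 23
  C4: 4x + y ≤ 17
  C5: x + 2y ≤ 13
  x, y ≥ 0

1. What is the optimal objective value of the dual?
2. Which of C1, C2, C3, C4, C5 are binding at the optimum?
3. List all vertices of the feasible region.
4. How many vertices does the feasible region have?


1. 52
2. C4, C5
3. (0, 0), (4.25, 0), (3, 5), (1, 6), (0, 6)
4. 5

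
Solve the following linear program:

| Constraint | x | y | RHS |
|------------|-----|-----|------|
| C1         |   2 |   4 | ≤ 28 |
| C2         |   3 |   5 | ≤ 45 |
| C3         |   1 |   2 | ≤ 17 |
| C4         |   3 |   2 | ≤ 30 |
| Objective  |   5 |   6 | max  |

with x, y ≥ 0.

Evaluate the objective at each vertex of the feasible region:
  z(0, 0) = 0
  z(10, 0) = 50
  z(8, 3) = 58  ←
  z(0, 7) = 42
The maximum is at x = 8, y = 3.

x = 8, y = 3, z = 58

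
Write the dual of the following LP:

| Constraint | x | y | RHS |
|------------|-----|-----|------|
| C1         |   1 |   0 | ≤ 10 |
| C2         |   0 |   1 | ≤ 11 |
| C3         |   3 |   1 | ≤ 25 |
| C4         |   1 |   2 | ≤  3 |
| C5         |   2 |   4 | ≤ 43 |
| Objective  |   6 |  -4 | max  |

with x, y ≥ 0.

Primal max cᵀx s.t. Ax ≤ b, x ≥ 0  →  Dual min bᵀy s.t. Aᵀy ≥ c, y ≥ 0.

Minimize: z = 10y1 + 11y2 + 25y3 + 3y4 + 43y5

Subject to:
  y1 + 3y3 + y4 + 2y5 ≥ 6
  y2 + y3 + 2y4 + 4y5 ≥ -4
  y1, y2, y3, y4, y5 ≥ 0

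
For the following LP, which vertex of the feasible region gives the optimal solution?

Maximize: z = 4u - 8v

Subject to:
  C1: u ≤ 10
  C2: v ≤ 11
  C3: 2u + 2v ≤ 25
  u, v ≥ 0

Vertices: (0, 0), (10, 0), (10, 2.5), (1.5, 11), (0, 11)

Evaluate the objective at each vertex of the feasible region:
  z(0, 0) = 0
  z(10, 0) = 40  ←
  z(10, 2.5) = 20
  z(1.5, 11) = -82
  z(0, 11) = -88
The maximum is at u = 10, v = 0.

(10, 0)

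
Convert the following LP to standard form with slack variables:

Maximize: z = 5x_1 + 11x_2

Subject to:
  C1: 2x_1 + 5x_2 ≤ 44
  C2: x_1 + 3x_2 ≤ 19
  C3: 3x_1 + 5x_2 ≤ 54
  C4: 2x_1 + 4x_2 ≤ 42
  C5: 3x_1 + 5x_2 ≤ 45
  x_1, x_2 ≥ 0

max z = 5x_1 + 11x_2

s.t.
  2x_1 + 5x_2 + s1 = 44
  x_1 + 3x_2 + s2 = 19
  3x_1 + 5x_2 + s3 = 54
  2x_1 + 4x_2 + s4 = 42
  3x_1 + 5x_2 + s5 = 45
  x_1, x_2, s1, s2, s3, s4, s5 ≥ 0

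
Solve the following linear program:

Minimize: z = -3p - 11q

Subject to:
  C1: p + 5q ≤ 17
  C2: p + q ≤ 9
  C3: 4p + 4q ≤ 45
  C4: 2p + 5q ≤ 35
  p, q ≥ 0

Evaluate the objective at each vertex of the feasible region:
  z(0, 0) = 0
  z(9, 0) = -27
  z(7, 2) = -43  ←
  z(0, 3.4) = -37.4
The minimum is at p = 7, q = 2.

p = 7, q = 2, z = -43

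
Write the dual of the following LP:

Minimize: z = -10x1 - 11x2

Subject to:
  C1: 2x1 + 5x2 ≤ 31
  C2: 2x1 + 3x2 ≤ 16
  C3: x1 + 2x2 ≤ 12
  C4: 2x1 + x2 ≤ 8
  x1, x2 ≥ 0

Primal min cᵀx s.t. Ax ≤ b, x ≥ 0  →  Dual max −bᵀy s.t. Aᵀy ≥ −c, y ≥ 0.

Maximize: z = -31y1 - 16y2 - 12y3 - 8y4

Subject to:
  2y1 + 2y2 + y3 + 2y4 ≥ 10
  5y1 + 3y2 + 2y3 + y4 ≥ 11
  y1, y2, y3, y4 ≥ 0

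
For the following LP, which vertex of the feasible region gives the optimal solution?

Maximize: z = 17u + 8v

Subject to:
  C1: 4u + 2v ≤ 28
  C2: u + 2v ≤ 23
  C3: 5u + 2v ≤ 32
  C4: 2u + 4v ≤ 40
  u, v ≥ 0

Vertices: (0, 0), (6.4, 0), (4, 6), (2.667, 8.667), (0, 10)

Evaluate the objective at each vertex of the feasible region:
  z(0, 0) = 0
  z(6.4, 0) = 108.8
  z(4, 6) = 116  ←
  z(2.667, 8.667) = 114.7
  z(0, 10) = 80
The maximum is at u = 4, v = 6.

(4, 6)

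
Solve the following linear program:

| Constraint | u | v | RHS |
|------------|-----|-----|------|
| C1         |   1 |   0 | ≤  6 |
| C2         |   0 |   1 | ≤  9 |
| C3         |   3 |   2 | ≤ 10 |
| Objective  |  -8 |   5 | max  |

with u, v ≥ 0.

Evaluate the objective at each vertex of the feasible region:
  z(0, 0) = 0
  z(3.333, 0) = -26.67
  z(0, 5) = 25  ←
The maximum is at u = 0, v = 5.

u = 0, v = 5, z = 25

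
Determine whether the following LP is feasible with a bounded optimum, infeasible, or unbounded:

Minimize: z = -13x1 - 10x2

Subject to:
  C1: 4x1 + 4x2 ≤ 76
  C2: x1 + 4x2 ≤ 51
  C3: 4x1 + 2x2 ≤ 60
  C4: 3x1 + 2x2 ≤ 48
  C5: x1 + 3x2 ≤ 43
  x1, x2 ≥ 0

Feasible with a bounded optimal solution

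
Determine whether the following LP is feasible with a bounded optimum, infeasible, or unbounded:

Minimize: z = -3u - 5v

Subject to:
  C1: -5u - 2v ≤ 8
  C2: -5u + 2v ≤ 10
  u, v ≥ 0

Unbounded (objective can decrease without bound)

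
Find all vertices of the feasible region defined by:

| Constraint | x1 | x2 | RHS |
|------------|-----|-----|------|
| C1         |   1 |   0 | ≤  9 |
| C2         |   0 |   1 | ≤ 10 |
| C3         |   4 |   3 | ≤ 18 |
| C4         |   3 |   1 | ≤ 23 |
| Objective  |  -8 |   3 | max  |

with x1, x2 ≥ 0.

(0, 0), (4.5, 0), (0, 6)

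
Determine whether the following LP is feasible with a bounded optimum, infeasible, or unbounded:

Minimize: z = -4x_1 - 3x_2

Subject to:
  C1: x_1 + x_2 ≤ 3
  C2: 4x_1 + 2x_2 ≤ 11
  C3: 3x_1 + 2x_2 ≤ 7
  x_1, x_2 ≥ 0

Feasible with a bounded optimal solution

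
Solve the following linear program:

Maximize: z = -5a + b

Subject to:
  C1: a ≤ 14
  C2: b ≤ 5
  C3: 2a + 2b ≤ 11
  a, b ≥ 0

Evaluate the objective at each vertex of the feasible region:
  z(0, 0) = 0
  z(5.5, 0) = -27.5
  z(0.5, 5) = 2.5
  z(0, 5) = 5  ←
The maximum is at a = 0, b = 5.

a = 0, b = 5, z = 5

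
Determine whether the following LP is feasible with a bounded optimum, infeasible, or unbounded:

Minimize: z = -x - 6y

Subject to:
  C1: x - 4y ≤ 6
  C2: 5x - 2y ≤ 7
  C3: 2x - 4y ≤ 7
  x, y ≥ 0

Unbounded (objective can decrease without bound)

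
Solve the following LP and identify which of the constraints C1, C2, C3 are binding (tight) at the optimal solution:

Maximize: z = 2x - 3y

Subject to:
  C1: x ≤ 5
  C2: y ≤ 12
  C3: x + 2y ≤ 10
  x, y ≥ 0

At x = 5, y = 0, compute slack b - a·x for each constraint:
  C1: 5 − 5 = 0  (binding)
  C2: 12 − 0 = 12  (slack)
  C3: 10 − 5 = 5  (slack)

Optimal: x = 5, y = 0
Binding: C1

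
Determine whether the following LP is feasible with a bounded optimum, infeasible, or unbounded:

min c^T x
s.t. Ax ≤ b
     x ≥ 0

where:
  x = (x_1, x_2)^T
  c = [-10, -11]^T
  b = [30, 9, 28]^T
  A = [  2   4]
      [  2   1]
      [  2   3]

Feasible with a bounded optimal solution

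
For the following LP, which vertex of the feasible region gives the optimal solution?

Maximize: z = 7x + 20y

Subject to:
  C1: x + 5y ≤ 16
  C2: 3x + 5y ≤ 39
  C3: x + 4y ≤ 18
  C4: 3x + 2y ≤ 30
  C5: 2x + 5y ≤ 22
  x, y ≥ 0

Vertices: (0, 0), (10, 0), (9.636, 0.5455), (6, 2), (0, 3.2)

Evaluate the objective at each vertex of the feasible region:
  z(0, 0) = 0
  z(10, 0) = 70
  z(9.636, 0.5455) = 78.36
  z(6, 2) = 82  ←
  z(0, 3.2) = 64
The maximum is at x = 6, y = 2.

(6, 2)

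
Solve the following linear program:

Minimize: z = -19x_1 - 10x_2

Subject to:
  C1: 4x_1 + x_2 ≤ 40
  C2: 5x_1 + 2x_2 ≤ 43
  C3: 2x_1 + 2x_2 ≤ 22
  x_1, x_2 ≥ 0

Evaluate the objective at each vertex of the feasible region:
  z(0, 0) = 0
  z(8.6, 0) = -163.4
  z(7, 4) = -173  ←
  z(0, 11) = -110
The minimum is at x_1 = 7, x_2 = 4.

x_1 = 7, x_2 = 4, z = -173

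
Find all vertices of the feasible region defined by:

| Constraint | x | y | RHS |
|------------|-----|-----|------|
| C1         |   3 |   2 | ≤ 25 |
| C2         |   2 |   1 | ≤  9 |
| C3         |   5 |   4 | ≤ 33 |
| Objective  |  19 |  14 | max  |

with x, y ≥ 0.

(0, 0), (4.5, 0), (1, 7), (0, 8.25)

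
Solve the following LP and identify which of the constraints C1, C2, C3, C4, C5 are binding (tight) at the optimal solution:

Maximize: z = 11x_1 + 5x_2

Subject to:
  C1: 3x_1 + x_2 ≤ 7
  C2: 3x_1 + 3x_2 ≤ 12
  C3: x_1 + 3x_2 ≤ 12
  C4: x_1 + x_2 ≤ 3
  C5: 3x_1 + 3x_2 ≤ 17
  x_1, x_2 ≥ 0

At x_1 = 2, x_2 = 1, compute slack b - a·x for each constraint:
  C1: 7 − 7 = 0  (binding)
  C2: 12 − 9 = 3  (slack)
  C3: 12 − 5 = 7  (slack)
  C4: 3 − 3 = 0  (binding)
  C5: 17 − 9 = 8  (slack)

Optimal: x_1 = 2, x_2 = 1
Binding: C1, C4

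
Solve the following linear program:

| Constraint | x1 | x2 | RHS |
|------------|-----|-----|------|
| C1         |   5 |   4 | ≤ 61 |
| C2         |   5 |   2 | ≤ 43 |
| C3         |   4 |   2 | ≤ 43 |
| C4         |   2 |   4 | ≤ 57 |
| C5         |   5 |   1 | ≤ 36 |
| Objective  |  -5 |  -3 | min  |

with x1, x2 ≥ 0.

Evaluate the objective at each vertex of the feasible region:
  z(0, 0) = 0
  z(7.2, 0) = -36
  z(5.8, 7) = -50
  z(5, 9) = -52  ←
  z(1.333, 13.58) = -47.42
  z(0, 14.25) = -42.75
The minimum is at x1 = 5, x2 = 9.

x1 = 5, x2 = 9, z = -52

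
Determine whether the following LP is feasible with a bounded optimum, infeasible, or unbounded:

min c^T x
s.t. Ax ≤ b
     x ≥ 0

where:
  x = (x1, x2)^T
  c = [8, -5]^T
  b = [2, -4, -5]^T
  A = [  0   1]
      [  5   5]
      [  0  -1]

Infeasible (no feasible solution exists)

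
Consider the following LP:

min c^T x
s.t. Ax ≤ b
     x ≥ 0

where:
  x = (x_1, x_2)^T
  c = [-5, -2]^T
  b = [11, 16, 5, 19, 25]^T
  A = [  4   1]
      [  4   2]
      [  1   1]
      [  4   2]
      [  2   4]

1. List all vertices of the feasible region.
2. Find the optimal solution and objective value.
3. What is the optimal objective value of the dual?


1. (0, 0), (2.75, 0), (2, 3), (0, 5)
2. x_1 = 2, x_2 = 3, z = -16
3. -16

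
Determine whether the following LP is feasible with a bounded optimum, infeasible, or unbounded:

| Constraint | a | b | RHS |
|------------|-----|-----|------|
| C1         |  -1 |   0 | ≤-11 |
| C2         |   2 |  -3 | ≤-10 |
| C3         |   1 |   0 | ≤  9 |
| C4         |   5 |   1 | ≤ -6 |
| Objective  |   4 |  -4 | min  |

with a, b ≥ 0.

Infeasible (no feasible solution exists)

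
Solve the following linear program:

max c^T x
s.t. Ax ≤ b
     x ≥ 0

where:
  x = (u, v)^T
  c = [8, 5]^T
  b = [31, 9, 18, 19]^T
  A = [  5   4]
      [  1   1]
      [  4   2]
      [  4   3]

Evaluate the objective at each vertex of the feasible region:
  z(0, 0) = 0
  z(4.5, 0) = 36
  z(4, 1) = 37  ←
  z(0, 6.333) = 31.67
The maximum is at u = 4, v = 1.

u = 4, v = 1, z = 37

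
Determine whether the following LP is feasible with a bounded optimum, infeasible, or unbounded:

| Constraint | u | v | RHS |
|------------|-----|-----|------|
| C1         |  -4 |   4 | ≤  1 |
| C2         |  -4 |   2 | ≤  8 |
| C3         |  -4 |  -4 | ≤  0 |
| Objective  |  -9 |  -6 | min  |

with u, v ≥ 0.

Unbounded (objective can decrease without bound)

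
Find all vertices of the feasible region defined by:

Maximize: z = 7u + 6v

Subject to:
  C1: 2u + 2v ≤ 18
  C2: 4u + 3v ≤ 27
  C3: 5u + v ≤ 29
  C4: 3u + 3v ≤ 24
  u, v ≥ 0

(0, 0), (5.8, 0), (5.455, 1.727), (3, 5), (0, 8)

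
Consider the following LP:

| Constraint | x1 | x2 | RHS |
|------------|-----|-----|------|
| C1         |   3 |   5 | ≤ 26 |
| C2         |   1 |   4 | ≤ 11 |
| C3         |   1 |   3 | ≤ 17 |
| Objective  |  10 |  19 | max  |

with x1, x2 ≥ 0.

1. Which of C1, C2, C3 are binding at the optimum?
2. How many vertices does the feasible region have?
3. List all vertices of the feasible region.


1. C1, C2
2. 4
3. (0, 0), (8.667, 0), (7, 1), (0, 2.75)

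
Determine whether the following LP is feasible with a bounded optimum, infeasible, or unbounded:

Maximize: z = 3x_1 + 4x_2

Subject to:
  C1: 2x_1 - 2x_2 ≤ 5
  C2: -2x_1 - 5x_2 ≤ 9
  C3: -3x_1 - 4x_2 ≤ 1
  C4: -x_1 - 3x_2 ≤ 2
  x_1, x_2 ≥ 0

Unbounded (objective can increase without bound)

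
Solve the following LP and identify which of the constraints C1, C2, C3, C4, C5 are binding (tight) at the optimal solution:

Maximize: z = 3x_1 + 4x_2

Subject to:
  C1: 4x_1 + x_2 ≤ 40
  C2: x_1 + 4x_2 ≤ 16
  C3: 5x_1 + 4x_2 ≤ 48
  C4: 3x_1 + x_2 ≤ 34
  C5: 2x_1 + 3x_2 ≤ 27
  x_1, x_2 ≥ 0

At x_1 = 8, x_2 = 2, compute slack b - a·x for each constraint:
  C1: 40 − 34 = 6  (slack)
  C2: 16 − 16 = 0  (binding)
  C3: 48 − 48 = 0  (binding)
  C4: 34 − 26 = 8  (slack)
  C5: 27 − 22 = 5  (slack)

Optimal: x_1 = 8, x_2 = 2
Binding: C2, C3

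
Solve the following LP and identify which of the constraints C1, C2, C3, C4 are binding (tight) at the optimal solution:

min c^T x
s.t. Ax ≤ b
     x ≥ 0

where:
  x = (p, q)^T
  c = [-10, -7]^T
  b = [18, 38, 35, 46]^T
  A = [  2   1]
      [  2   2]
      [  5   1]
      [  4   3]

At p = 4, q = 10, compute slack b - a·x for each constraint:
  C1: 18 − 18 = 0  (binding)
  C2: 38 − 28 = 10  (slack)
  C3: 35 − 30 = 5  (slack)
  C4: 46 − 46 = 0  (binding)

Optimal: p = 4, q = 10
Binding: C1, C4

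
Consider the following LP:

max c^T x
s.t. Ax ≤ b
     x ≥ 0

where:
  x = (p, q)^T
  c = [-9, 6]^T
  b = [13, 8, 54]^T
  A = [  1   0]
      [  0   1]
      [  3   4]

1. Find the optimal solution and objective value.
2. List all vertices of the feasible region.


1. p = 0, q = 8, z = 48
2. (0, 0), (13, 0), (13, 3.75), (7.333, 8), (0, 8)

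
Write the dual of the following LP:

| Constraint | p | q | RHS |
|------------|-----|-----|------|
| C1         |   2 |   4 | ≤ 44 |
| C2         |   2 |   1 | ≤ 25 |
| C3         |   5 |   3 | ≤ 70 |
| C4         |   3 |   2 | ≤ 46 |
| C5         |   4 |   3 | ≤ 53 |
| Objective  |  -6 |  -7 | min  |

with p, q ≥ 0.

Primal min cᵀx s.t. Ax ≤ b, x ≥ 0  →  Dual max −bᵀy s.t. Aᵀy ≥ −c, y ≥ 0.

Maximize: z = -44y1 - 25y2 - 70y3 - 46y4 - 53y5

Subject to:
  2y1 + 2y2 + 5y3 + 3y4 + 4y5 ≥ 6
  4y1 + y2 + 3y3 + 2y4 + 3y5 ≥ 7
  y1, y2, y3, y4, y5 ≥ 0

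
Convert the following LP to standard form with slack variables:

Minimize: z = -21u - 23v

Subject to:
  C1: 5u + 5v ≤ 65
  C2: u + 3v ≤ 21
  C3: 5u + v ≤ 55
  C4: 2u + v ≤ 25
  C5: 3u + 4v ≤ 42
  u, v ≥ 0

min z = -21u - 23v

s.t.
  5u + 5v + s1 = 65
  u + 3v + s2 = 21
  5u + v + s3 = 55
  2u + v + s4 = 25
  3u + 4v + s5 = 42
  u, v, s1, s2, s3, s4, s5 ≥ 0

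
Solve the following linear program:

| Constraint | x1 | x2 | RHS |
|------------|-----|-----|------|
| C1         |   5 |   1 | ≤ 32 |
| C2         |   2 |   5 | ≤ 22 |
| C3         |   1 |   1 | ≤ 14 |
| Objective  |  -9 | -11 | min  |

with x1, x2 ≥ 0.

Evaluate the objective at each vertex of the feasible region:
  z(0, 0) = 0
  z(6.4, 0) = -57.6
  z(6, 2) = -76  ←
  z(0, 4.4) = -48.4
The minimum is at x1 = 6, x2 = 2.

x1 = 6, x2 = 2, z = -76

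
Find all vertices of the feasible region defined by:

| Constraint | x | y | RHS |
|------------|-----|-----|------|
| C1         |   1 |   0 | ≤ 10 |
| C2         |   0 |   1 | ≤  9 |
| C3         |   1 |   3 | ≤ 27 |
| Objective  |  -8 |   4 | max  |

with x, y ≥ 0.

(0, 0), (10, 0), (10, 5.667), (0, 9)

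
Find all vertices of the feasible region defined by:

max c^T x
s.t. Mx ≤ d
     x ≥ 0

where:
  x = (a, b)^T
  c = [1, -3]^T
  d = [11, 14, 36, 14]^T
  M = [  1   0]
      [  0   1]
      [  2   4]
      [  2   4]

(0, 0), (7, 0), (0, 3.5)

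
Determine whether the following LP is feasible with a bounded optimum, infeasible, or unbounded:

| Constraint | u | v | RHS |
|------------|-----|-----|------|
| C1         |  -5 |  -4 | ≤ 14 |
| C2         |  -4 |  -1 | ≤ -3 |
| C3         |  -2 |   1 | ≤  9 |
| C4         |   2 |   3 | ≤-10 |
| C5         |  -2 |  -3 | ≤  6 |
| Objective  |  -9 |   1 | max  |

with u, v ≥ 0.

Infeasible (no feasible solution exists)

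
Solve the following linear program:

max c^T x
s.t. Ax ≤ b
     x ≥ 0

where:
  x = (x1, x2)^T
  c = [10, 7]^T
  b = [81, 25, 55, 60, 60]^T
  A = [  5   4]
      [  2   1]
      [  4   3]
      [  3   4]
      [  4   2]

Evaluate the objective at each vertex of the feasible region:
  z(0, 0) = 0
  z(12.5, 0) = 125
  z(10, 5) = 135  ←
  z(5.714, 10.71) = 132.1
  z(0, 15) = 105
The maximum is at x1 = 10, x2 = 5.

x1 = 10, x2 = 5, z = 135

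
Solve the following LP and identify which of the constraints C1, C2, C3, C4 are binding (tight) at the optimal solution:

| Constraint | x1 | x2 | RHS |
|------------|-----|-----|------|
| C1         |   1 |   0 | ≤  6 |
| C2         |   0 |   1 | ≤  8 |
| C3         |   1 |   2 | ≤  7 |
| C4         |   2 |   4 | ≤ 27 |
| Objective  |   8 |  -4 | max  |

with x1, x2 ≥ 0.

At x1 = 6, x2 = 0, compute slack b - a·x for each constraint:
  C1: 6 − 6 = 0  (binding)
  C2: 8 − 0 = 8  (slack)
  C3: 7 − 6 = 1  (slack)
  C4: 27 − 12 = 15  (slack)

Optimal: x1 = 6, x2 = 0
Binding: C1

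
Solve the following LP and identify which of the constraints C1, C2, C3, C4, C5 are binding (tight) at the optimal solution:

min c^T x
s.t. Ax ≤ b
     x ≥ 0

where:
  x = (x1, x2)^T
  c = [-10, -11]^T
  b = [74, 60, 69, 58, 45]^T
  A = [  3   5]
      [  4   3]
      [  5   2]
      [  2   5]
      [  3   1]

At x1 = 9, x2 = 8, compute slack b - a·x for each constraint:
  C1: 74 − 67 = 7  (slack)
  C2: 60 − 60 = 0  (binding)
  C3: 69 − 61 = 8  (slack)
  C4: 58 − 58 = 0  (binding)
  C5: 45 − 35 = 10  (slack)

Optimal: x1 = 9, x2 = 8
Binding: C2, C4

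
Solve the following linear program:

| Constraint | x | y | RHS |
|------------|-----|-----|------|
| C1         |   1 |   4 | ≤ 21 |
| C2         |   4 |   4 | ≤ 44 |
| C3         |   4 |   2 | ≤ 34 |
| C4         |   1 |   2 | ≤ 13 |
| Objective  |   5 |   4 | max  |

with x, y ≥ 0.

Evaluate the objective at each vertex of the feasible region:
  z(0, 0) = 0
  z(8.5, 0) = 42.5
  z(7, 3) = 47  ←
  z(5, 4) = 41
  z(0, 5.25) = 21
The maximum is at x = 7, y = 3.

x = 7, y = 3, z = 47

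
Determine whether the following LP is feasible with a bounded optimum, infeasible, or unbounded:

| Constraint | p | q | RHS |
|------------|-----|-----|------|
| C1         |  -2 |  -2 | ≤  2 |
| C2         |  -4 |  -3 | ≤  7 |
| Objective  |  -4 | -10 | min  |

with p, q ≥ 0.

Unbounded (objective can decrease without bound)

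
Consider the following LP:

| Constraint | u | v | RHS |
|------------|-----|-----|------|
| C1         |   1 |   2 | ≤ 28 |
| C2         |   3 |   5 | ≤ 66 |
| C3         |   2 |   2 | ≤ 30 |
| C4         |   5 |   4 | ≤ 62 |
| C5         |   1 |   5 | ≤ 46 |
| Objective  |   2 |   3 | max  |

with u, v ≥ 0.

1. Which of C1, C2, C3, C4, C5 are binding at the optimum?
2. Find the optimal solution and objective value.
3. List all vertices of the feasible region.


1. C4, C5
2. u = 6, v = 8, z = 36
3. (0, 0), (12.4, 0), (6, 8), (0, 9.2)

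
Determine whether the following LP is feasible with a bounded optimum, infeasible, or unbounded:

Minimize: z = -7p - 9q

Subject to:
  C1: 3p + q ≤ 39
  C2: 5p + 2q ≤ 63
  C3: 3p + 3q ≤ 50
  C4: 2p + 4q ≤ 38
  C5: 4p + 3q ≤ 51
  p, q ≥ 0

Feasible with a bounded optimal solution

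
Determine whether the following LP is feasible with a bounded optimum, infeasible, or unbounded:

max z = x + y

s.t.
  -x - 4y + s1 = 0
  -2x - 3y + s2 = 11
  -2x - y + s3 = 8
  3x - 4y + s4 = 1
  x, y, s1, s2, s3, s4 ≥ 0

Unbounded (objective can increase without bound)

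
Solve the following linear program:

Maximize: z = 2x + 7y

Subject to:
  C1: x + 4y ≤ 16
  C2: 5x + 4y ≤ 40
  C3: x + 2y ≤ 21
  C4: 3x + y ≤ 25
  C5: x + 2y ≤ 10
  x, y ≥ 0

Evaluate the objective at each vertex of the feasible region:
  z(0, 0) = 0
  z(8, 0) = 16
  z(6.667, 1.667) = 25
  z(4, 3) = 29  ←
  z(0, 4) = 28
The maximum is at x = 4, y = 3.

x = 4, y = 3, z = 29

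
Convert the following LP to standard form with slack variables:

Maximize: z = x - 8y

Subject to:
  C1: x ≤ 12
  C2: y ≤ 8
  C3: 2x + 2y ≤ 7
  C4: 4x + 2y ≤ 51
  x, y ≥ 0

max z = x - 8y

s.t.
  x + s1 = 12
  y + s2 = 8
  2x + 2y + s3 = 7
  4x + 2y + s4 = 51
  x, y, s1, s2, s3, s4 ≥ 0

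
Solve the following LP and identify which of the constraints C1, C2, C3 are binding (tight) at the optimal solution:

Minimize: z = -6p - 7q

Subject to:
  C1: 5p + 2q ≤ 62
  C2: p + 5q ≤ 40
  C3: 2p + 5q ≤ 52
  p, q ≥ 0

At p = 10, q = 6, compute slack b - a·x for each constraint:
  C1: 62 − 62 = 0  (binding)
  C2: 40 − 40 = 0  (binding)
  C3: 52 − 50 = 2  (slack)

Optimal: p = 10, q = 6
Binding: C1, C2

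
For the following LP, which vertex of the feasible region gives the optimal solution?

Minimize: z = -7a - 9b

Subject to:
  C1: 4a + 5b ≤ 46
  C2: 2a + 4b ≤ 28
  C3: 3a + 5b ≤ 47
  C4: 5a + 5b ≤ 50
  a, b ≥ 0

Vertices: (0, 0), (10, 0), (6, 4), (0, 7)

Evaluate the objective at each vertex of the feasible region:
  z(0, 0) = 0
  z(10, 0) = -70
  z(6, 4) = -78  ←
  z(0, 7) = -63
The minimum is at a = 6, b = 4.

(6, 4)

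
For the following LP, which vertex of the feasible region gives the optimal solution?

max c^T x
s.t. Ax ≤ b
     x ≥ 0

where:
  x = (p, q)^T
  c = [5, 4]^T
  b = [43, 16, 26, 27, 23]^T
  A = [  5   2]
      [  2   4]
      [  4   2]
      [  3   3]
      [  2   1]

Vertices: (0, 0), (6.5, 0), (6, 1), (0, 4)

Evaluate the objective at each vertex of the feasible region:
  z(0, 0) = 0
  z(6.5, 0) = 32.5
  z(6, 1) = 34  ←
  z(0, 4) = 16
The maximum is at p = 6, q = 1.

(6, 1)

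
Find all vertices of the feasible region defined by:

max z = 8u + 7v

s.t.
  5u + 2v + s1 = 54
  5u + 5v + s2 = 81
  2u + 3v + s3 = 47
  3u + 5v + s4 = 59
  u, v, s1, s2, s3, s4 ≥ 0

(0, 0), (10.8, 0), (8, 7), (0, 11.8)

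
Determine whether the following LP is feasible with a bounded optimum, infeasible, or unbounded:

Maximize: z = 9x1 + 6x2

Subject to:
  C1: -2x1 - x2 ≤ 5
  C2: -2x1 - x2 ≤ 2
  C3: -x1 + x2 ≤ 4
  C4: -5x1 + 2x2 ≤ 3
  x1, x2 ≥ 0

Unbounded (objective can increase without bound)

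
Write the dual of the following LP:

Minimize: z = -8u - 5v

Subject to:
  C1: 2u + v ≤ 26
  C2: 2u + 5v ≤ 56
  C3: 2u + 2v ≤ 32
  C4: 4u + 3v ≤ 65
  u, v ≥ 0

Primal min cᵀx s.t. Ax ≤ b, x ≥ 0  →  Dual max −bᵀy s.t. Aᵀy ≥ −c, y ≥ 0.

Maximize: z = -26y1 - 56y2 - 32y3 - 65y4

Subject to:
  2y1 + 2y2 + 2y3 + 4y4 ≥ 8
  y1 + 5y2 + 2y3 + 3y4 ≥ 5
  y1, y2, y3, y4 ≥ 0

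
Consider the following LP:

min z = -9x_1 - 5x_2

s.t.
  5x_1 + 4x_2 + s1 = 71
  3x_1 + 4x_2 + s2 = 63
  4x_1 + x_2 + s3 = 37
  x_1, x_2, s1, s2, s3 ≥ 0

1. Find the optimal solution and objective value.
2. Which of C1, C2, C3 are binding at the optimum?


1. x_1 = 7, x_2 = 9, z = -108
2. C1, C3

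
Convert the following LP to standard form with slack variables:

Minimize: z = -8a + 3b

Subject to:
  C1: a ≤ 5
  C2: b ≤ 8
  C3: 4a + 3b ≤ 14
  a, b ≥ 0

min z = -8a + 3b

s.t.
  a + s1 = 5
  b + s2 = 8
  4a + 3b + s3 = 14
  a, b, s1, s2, s3 ≥ 0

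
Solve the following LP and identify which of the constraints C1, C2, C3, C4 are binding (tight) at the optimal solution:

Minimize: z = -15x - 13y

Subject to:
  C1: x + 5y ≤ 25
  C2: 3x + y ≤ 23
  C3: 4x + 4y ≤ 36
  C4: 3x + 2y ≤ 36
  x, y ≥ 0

At x = 7, y = 2, compute slack b - a·x for each constraint:
  C1: 25 − 17 = 8  (slack)
  C2: 23 − 23 = 0  (binding)
  C3: 36 − 36 = 0  (binding)
  C4: 36 − 25 = 11  (slack)

Optimal: x = 7, y = 2
Binding: C2, C3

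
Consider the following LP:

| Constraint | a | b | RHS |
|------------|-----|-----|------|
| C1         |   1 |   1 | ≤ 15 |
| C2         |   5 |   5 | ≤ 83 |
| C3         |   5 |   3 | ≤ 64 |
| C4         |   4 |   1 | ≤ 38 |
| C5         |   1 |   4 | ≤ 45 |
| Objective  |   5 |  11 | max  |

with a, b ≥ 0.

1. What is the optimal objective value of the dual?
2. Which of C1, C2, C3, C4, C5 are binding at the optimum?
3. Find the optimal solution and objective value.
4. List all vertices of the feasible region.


1. 135
2. C1, C5
3. a = 5, b = 10, z = 135
4. (0, 0), (9.5, 0), (7.667, 7.333), (5, 10), (0, 11.25)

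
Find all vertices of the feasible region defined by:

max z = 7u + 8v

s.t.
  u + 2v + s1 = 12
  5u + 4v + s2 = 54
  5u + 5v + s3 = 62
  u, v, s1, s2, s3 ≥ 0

(0, 0), (10.8, 0), (10, 1), (0, 6)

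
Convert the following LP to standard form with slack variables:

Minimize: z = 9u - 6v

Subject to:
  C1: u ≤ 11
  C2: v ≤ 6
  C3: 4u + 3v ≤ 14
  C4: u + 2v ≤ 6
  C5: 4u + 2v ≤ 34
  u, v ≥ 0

min z = 9u - 6v

s.t.
  u + s1 = 11
  v + s2 = 6
  4u + 3v + s3 = 14
  u + 2v + s4 = 6
  4u + 2v + s5 = 34
  u, v, s1, s2, s3, s4, s5 ≥ 0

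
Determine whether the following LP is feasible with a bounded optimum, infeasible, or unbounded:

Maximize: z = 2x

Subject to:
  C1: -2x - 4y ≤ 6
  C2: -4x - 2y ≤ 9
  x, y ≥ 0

Unbounded (objective can increase without bound)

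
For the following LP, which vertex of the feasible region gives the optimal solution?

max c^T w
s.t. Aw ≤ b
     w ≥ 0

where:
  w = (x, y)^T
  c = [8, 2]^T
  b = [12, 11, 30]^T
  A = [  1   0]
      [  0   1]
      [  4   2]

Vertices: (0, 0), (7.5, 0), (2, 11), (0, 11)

Evaluate the objective at each vertex of the feasible region:
  z(0, 0) = 0
  z(7.5, 0) = 60  ←
  z(2, 11) = 38
  z(0, 11) = 22
The maximum is at x = 7.5, y = 0.

(7.5, 0)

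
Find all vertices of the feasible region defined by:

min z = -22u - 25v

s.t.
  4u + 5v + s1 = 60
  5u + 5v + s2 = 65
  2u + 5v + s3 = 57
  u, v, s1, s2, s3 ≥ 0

(0, 0), (13, 0), (5, 8), (1.5, 10.8), (0, 11.4)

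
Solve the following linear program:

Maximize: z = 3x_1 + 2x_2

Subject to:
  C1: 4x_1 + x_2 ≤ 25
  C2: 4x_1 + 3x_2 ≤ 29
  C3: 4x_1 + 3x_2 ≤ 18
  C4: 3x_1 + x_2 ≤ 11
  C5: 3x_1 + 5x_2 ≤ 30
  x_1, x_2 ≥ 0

Evaluate the objective at each vertex of the feasible region:
  z(0, 0) = 0
  z(3.667, 0) = 11
  z(3, 2) = 13  ←
  z(0, 6) = 12
The maximum is at x_1 = 3, x_2 = 2.

x_1 = 3, x_2 = 2, z = 13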